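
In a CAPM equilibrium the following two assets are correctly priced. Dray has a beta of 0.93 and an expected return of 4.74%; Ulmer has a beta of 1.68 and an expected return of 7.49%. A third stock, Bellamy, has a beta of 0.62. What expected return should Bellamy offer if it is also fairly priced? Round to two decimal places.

3.60%

MRP (SML slope) = (7.49% − 4.74%) / (1.68 − 0.93) = 2.75% / 0.75 = 3.6667%
R_f (intercept) = 4.74% − 0.93 × 3.6667% = 1.3300%
E(R_Bellamy) = R_f + β × MRP = 1.3300% + 0.62 × 3.6667% = 3.60%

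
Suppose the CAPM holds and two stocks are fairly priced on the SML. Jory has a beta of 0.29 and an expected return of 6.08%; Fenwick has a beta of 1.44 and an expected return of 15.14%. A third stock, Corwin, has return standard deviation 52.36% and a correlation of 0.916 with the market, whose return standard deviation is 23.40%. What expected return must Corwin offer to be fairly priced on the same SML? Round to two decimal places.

19.94%

MRP = (15.14% − 6.08%) / (1.44 − 0.29) = 7.8783%
R_f = 6.08% − 0.29 × 7.8783% = 3.7953%
β_Corwin = ρ·σ_i/σ_m = 0.916 × 52.36 / 23.40 = 2.0496
E(R_Corwin) = R_f + β × MRP = 3.7953% + 2.0496 × 7.8783% = 19.94%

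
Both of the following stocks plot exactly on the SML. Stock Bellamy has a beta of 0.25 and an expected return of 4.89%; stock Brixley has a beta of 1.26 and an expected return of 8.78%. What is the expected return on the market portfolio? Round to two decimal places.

Both satisfy E(R) = R_f + β·MRP, so the slope of the SML is
MRP = (8.78% − 4.89%) / (1.26 − 0.25) = 3.89% / 1.01 = 3.8515%
R_f = E(R_Bellamy) − β_Bellamy·MRP = 4.89% − 0.25 × 3.8515% = 3.9271%
E(R_m) = R_f + MRP = 3.9271% + 3.8515% = 7.78%

7.78%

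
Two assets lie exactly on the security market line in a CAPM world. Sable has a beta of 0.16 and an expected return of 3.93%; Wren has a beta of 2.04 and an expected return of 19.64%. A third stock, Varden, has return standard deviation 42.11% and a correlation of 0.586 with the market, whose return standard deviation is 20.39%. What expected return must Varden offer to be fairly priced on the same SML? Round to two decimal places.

12.71%

MRP = (19.64% − 3.93%) / (2.04 − 0.16) = 8.3564%
R_f = 3.93% − 0.16 × 8.3564% = 2.5930%
β_Varden = ρ·σ_i/σ_m = 0.586 × 42.11 / 20.39 = 1.2102
E(R_Varden) = R_f + β × MRP = 2.5930% + 1.2102 × 8.3564% = 12.71%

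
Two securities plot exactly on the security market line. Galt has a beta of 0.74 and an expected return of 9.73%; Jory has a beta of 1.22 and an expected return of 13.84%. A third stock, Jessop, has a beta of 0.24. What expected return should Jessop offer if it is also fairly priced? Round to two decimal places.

MRP (SML slope) = (13.84% − 9.73%) / (1.22 − 0.74) = 4.11% / 0.48 = 8.5625%
R_f (intercept) = 9.73% − 0.74 × 8.5625% = 3.3938%
E(R_Jessop) = R_f + β × MRP = 3.3938% + 0.24 × 8.5625% = 5.45%

5.45%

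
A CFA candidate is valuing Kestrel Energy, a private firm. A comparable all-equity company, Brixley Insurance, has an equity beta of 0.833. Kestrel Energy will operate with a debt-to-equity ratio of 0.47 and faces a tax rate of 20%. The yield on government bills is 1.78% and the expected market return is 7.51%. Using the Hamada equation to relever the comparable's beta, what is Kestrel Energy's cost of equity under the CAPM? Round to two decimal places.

8.35%

β_L = β_U × [1 + (1 − t)(D/E)] = 0.833 × [1 + (1 − 0.20) × 0.47]
    = 0.833 × [1 + 0.80 × 0.47] = 0.833 × 1.3760 = 1.1462
MRP = 7.51% − 1.78% = 5.73%
E(R) = R_f + β_L × MRP = 1.78% + 1.1462 × 5.73% = 8.35%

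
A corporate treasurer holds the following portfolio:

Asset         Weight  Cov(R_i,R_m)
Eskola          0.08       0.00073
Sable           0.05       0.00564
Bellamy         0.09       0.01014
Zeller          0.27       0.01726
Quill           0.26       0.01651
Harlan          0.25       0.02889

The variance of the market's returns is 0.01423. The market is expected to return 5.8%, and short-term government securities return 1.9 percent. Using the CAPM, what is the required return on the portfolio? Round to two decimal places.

β_Eskola = 0.00073 / 0.01423 = 0.0513
β_Sable = 0.00564 / 0.01423 = 0.3963
β_Bellamy = 0.01014 / 0.01423 = 0.7126
β_Zeller = 0.01726 / 0.01423 = 1.2129
β_Quill = 0.01651 / 0.01423 = 1.1602
β_Harlan = 0.02889 / 0.01423 = 2.0302
β_P = Σ w_i β_i = 0.08×0.0513 + 0.05×0.3963 + 0.09×0.7126 + 0.27×1.2129 + 0.26×1.1602 + 0.25×2.0302 = 1.2247
MRP = 5.8% − 1.9% = 3.90%
E(R_P) = R_f + β_P × MRP = 1.9% + 1.2247 × 3.9% = 6.68%

6.68%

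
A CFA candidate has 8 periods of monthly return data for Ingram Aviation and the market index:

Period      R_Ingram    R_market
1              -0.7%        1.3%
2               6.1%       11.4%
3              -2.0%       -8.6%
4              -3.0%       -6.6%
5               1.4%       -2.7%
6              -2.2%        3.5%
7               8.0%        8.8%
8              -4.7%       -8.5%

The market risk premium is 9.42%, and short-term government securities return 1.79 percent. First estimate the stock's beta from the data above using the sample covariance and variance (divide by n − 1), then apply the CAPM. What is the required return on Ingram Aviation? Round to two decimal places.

6.41%

Mean R_i = (-0.7 + 6.1 − 2.0 − 3.0 + 1.4 − 2.2 + 8.0 − 4.7) / 8 = 0.3625%
Mean R_m = (1.3 + 11.4 − 8.6 − 6.6 − 2.7 + 3.5 + 8.8 − 8.5) / 8 = -0.1750%
Σ(R_i − R̄_i)(R_m − R̄_m) = 205.0075  ⇒  Cov = 205.0075 / 7 = 29.2868
Σ(R_m − R̄_m)² = 418.1550  ⇒  Var(R_m) = 418.1550 / 7 = 59.7364
β = Cov / Var(R_m) = 29.2868 / 59.7364 = 0.4903
E(R) = R_f + β × MRP = 1.79% + 0.4903 × 9.42% = 6.41%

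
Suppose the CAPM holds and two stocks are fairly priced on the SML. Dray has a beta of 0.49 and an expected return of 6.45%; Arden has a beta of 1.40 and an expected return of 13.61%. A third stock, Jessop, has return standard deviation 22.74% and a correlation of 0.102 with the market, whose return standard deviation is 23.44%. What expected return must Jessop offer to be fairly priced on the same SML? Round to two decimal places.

3.37%

MRP = (13.61% − 6.45%) / (1.40 − 0.49) = 7.8681%
R_f = 6.45% − 0.49 × 7.8681% = 2.5946%
β_Jessop = ρ·σ_i/σ_m = 0.102 × 22.74 / 23.44 = 0.0990
E(R_Jessop) = R_f + β × MRP = 2.5946% + 0.0990 × 7.8681% = 3.37%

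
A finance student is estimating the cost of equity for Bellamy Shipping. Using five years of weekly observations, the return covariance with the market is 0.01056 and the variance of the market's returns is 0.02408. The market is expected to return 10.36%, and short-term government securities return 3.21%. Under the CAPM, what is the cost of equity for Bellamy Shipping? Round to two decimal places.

β = Cov(R_i, R_m) / Var(R_m) = 0.01056 / 0.02408 = 0.4385
MRP = 10.36% − 3.21% = 7.15%
E(R) = R_f + β × MRP = 3.21% + 0.4385 × 7.15% = 6.35%

6.35%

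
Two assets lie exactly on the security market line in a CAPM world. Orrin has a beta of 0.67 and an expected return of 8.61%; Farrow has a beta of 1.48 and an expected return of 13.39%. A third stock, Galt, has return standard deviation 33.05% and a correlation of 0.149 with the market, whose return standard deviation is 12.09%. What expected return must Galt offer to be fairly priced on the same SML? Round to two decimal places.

MRP = (13.39% − 8.61%) / (1.48 − 0.67) = 5.9012%
R_f = 8.61% − 0.67 × 5.9012% = 4.6562%
β_Galt = ρ·σ_i/σ_m = 0.149 × 33.05 / 12.09 = 0.4073
E(R_Galt) = R_f + β × MRP = 4.6562% + 0.4073 × 5.9012% = 7.06%

7.06%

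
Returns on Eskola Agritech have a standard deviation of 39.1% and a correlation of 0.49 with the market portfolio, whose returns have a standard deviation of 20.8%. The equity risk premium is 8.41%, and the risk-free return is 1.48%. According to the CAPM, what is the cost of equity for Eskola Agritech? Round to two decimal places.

β = ρ × σ_i / σ_m = 0.49 × 39.1% / 20.8% = 0.9211
E(R) = 1.48% + 0.9211 × 8.41% = 9.23%

9.23%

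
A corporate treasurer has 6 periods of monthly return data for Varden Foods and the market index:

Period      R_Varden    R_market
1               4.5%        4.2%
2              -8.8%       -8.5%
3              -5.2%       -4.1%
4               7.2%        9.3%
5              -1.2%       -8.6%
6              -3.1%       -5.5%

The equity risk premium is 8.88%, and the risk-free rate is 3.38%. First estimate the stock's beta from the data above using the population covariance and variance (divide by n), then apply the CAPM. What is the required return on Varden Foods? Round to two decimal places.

Mean R_i = (4.5 − 8.8 − 5.2 + 7.2 − 1.2 − 3.1) / 6 = -1.1000%
Mean R_m = (4.2 − 8.5 − 4.1 + 9.3 − 8.6 − 5.5) / 6 = -2.2000%
Σ(R_i − R̄_i)(R_m − R̄_m) = 194.8300  ⇒  Cov = 194.8300 / 6 = 32.4717
Σ(R_m − R̄_m)² = 268.3600  ⇒  Var(R_m) = 268.3600 / 6 = 44.7267
β = Cov / Var(R_m) = 32.4717 / 44.7267 = 0.7260
E(R) = R_f + β × MRP = 3.38% + 0.7260 × 8.88% = 9.83%

9.83%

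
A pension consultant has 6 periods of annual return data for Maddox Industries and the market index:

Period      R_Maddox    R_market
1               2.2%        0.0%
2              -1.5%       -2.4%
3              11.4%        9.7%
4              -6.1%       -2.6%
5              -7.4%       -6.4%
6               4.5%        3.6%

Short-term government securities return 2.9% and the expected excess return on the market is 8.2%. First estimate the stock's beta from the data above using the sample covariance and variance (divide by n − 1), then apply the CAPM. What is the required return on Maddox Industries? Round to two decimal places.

Mean R_i = (2.2 − 1.5 + 11.4 − 6.1 − 7.4 + 4.5) / 6 = 0.5167%
Mean R_m = (0.0 − 2.4 + 9.7 − 2.6 − 6.4 + 3.6) / 6 = 0.3167%
Σ(R_i − R̄_i)(R_m − R̄_m) = 192.6183  ⇒  Cov = 192.6183 / 5 = 38.5237
Σ(R_m − R̄_m)² = 159.9283  ⇒  Var(R_m) = 159.9283 / 5 = 31.9857
β = Cov / Var(R_m) = 38.5237 / 31.9857 = 1.2044
E(R) = R_f + β × MRP = 2.9% + 1.2044 × 8.2% = 12.78%

12.78%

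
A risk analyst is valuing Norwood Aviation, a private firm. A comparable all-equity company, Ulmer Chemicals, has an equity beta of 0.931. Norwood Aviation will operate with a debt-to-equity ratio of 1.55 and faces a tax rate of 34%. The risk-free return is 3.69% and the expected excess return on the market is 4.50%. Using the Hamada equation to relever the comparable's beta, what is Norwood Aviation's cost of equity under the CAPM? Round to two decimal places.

12.17%

β_L = β_U × [1 + (1 − t)(D/E)] = 0.931 × [1 + (1 − 0.34) × 1.55]
    = 0.931 × [1 + 0.66 × 1.55] = 0.931 × 2.0230 = 1.8834
E(R) = R_f + β_L × MRP = 3.69% + 1.8834 × 4.50% = 12.17%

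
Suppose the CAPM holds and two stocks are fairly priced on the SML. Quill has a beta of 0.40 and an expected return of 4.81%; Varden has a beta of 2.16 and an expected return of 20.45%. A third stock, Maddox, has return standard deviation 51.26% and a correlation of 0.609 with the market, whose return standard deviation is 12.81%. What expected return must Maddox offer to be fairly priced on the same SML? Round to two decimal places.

MRP = (20.45% − 4.81%) / (2.16 − 0.40) = 8.8864%
R_f = 4.81% − 0.40 × 8.8864% = 1.2554%
β_Maddox = ρ·σ_i/σ_m = 0.609 × 51.26 / 12.81 = 2.4370
E(R_Maddox) = R_f + β × MRP = 1.2554% + 2.4370 × 8.8864% = 22.91%

22.91%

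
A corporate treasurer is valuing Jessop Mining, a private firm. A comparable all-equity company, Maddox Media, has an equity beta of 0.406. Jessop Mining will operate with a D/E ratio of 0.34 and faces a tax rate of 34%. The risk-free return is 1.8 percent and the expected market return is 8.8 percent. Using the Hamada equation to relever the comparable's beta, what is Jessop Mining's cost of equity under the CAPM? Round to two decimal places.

β_L = β_U × [1 + (1 − t)(D/E)] = 0.406 × [1 + (1 − 0.34) × 0.34]
    = 0.406 × [1 + 0.66 × 0.34] = 0.406 × 1.2244 = 0.4971
MRP = 8.8% − 1.8% = 7.00%
E(R) = R_f + β_L × MRP = 1.8% + 0.4971 × 7.0% = 5.28%

5.28%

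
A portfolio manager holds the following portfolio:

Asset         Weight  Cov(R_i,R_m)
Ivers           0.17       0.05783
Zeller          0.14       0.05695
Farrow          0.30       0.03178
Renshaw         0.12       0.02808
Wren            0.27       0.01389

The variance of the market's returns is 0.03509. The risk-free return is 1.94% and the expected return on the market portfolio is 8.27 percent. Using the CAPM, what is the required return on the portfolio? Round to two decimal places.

β_Ivers = 0.05783 / 0.03509 = 1.6480
β_Zeller = 0.05695 / 0.03509 = 1.6230
β_Farrow = 0.03178 / 0.03509 = 0.9057
β_Renshaw = 0.02808 / 0.03509 = 0.8002
β_Wren = 0.01389 / 0.03509 = 0.3958
β_P = Σ w_i β_i = 0.17×1.6480 + 0.14×1.6230 + 0.30×0.9057 + 0.12×0.8002 + 0.27×0.3958 = 0.9820
MRP = 8.27% − 1.94% = 6.33%
E(R_P) = R_f + β_P × MRP = 1.94% + 0.9820 × 6.33% = 8.16%

8.16%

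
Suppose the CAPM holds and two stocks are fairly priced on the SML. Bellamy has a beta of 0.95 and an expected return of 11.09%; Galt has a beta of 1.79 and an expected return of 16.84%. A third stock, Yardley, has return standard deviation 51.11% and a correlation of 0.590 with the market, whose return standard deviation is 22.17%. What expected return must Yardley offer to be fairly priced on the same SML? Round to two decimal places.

MRP = (16.84% − 11.09%) / (1.79 − 0.95) = 6.8452%
R_f = 11.09% − 0.95 × 6.8452% = 4.5871%
β_Yardley = ρ·σ_i/σ_m = 0.590 × 51.11 / 22.17 = 1.3602
E(R_Yardley) = R_f + β × MRP = 4.5871% + 1.3602 × 6.8452% = 13.90%

13.90%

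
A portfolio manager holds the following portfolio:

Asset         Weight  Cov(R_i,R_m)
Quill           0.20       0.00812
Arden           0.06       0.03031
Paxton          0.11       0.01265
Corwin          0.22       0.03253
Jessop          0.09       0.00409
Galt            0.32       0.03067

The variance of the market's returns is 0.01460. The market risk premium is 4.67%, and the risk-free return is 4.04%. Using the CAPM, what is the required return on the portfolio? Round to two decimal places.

11.13%

β_Quill = 0.00812 / 0.01460 = 0.5562
β_Arden = 0.03031 / 0.01460 = 2.0760
β_Paxton = 0.01265 / 0.01460 = 0.8664
β_Corwin = 0.03253 / 0.01460 = 2.2281
β_Jessop = 0.00409 / 0.01460 = 0.2801
β_Galt = 0.03067 / 0.01460 = 2.1007
β_P = Σ w_i β_i = 0.20×0.5562 + 0.06×2.0760 + 0.11×0.8664 + 0.22×2.2281 + 0.09×0.2801 + 0.32×2.1007 = 1.5187
E(R_P) = R_f + β_P × MRP = 4.04% + 1.5187 × 4.67% = 11.13%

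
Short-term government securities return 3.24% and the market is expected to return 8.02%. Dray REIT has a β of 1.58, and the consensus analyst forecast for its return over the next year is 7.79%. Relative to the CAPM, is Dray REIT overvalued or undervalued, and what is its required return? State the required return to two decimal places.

Overvalued; required return 10.79%

MRP = 8.02% − 3.24% = 4.78%
Required return = R_f + β·MRP = 3.24% + 1.58 × 4.78% = 10.79%
Forecast 7.79% < required 10.79% → the stock plots below the SML → overvalued.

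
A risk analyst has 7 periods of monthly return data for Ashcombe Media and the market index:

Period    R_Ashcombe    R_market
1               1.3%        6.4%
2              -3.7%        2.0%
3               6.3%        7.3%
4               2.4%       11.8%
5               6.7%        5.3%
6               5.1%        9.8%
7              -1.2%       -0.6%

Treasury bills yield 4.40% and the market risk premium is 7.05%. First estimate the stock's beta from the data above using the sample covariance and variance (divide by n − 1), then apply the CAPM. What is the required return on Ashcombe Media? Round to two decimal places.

8.25%

Mean R_i = (1.3 − 3.7 + 6.3 + 2.4 + 6.7 + 5.1 − 1.2) / 7 = 2.4143%
Mean R_m = (6.4 + 2.0 + 7.3 + 11.8 + 5.3 + 9.8 − 0.6) / 7 = 6.0000%
Σ(R_i − R̄_i)(R_m − R̄_m) = 60.0400  ⇒  Cov = 60.0400 / 6 = 10.0067
Σ(R_m − R̄_m)² = 109.9800  ⇒  Var(R_m) = 109.9800 / 6 = 18.3300
β = Cov / Var(R_m) = 10.0067 / 18.3300 = 0.5459
E(R) = R_f + β × MRP = 4.40% + 0.5459 × 7.05% = 8.25%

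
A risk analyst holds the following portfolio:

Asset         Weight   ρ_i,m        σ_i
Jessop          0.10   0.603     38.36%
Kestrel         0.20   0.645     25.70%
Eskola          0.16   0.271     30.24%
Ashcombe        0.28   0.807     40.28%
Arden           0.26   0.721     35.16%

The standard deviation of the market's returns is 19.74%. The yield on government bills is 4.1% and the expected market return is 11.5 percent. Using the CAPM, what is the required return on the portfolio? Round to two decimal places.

12.58%

β_Jessop = 0.603 × 38.36% / 19.74% = 1.1718
β_Kestrel = 0.645 × 25.70% / 19.74% = 0.8397
β_Eskola = 0.271 × 30.24% / 19.74% = 0.4151
β_Ashcombe = 0.807 × 40.28% / 19.74% = 1.6467
β_Arden = 0.721 × 35.16% / 19.74% = 1.2842
β_P = Σ w_i β_i = 0.10×1.1718 + 0.20×0.8397 + 0.16×0.4151 + 0.28×1.6467 + 0.26×1.2842 = 1.1465
MRP = 11.5% − 4.1% = 7.40%
E(R_P) = R_f + β_P × MRP = 4.1% + 1.1465 × 7.4% = 12.58%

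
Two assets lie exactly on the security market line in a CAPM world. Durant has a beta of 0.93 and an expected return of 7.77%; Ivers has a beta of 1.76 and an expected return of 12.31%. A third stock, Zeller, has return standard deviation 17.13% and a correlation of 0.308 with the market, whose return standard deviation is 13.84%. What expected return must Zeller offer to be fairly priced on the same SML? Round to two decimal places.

4.77%

MRP = (12.31% − 7.77%) / (1.76 − 0.93) = 5.4699%
R_f = 7.77% − 0.93 × 5.4699% = 2.6830%
β_Zeller = ρ·σ_i/σ_m = 0.308 × 17.13 / 13.84 = 0.3812
E(R_Zeller) = R_f + β × MRP = 2.6830% + 0.3812 × 5.4699% = 4.77%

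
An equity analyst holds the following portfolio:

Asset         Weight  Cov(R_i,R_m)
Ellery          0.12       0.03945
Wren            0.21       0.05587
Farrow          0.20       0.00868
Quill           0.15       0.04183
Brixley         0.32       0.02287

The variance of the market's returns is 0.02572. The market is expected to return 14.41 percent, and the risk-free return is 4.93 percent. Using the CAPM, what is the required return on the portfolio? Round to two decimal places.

β_Ellery = 0.03945 / 0.02572 = 1.5338
β_Wren = 0.05587 / 0.02572 = 2.1722
β_Farrow = 0.00868 / 0.02572 = 0.3375
β_Quill = 0.04183 / 0.02572 = 1.6264
β_Brixley = 0.02287 / 0.02572 = 0.8892
β_P = Σ w_i β_i = 0.12×1.5338 + 0.21×2.1722 + 0.20×0.3375 + 0.15×1.6264 + 0.32×0.8892 = 1.2362
MRP = 14.41% − 4.93% = 9.48%
E(R_P) = R_f + β_P × MRP = 4.93% + 1.2362 × 9.48% = 16.65%

16.65%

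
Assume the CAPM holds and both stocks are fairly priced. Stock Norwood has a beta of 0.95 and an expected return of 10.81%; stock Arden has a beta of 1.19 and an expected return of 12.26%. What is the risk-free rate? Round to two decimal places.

Both satisfy E(R) = R_f + β·MRP, so the slope of the SML is
MRP = (12.26% − 10.81%) / (1.19 − 0.95) = 1.45% / 0.24 = 6.0417%
R_f = E(R_Norwood) − β_Norwood·MRP = 10.81% − 0.95 × 6.0417% = 5.0704%

5.07%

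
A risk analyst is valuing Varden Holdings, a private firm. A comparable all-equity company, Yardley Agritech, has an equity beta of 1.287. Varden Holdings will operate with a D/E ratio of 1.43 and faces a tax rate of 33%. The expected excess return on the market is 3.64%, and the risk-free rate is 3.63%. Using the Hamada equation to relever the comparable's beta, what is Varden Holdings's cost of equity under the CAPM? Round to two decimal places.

β_L = β_U × [1 + (1 − t)(D/E)] = 1.287 × [1 + (1 − 0.33) × 1.43]
    = 1.287 × [1 + 0.67 × 1.43] = 1.287 × 1.9581 = 2.5201
E(R) = R_f + β_L × MRP = 3.63% + 2.5201 × 3.64% = 12.80%

12.80%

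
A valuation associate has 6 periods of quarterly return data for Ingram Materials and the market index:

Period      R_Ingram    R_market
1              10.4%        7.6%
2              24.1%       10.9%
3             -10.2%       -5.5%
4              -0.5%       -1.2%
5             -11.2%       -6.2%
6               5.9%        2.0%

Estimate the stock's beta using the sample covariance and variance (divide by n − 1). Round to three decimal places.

Mean R_i = (10.4 + 24.1 − 10.2 − 0.5 − 11.2 + 5.9) / 6 = 3.0833%
Mean R_m = (7.6 + 10.9 − 5.5 − 1.2 − 6.2 + 2.0) / 6 = 1.2667%
Σ(R_i − R̄_i)(R_m − R̄_m) = 456.2367  ⇒  Cov = 456.2367 / 5 = 91.2473
Σ(R_m − R̄_m)² = 241.0733  ⇒  Var(R_m) = 241.0733 / 5 = 48.2147
β = Cov / Var(R_m) = 91.2473 / 48.2147 = 1.8925

1.893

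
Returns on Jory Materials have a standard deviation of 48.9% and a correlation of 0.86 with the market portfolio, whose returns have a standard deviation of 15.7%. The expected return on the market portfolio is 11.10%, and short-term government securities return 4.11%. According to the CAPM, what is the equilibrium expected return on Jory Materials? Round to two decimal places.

22.83%

β = ρ × σ_i / σ_m = 0.86 × 48.9% / 15.7% = 2.6786
MRP = 11.10% − 4.11% = 6.99%
E(R) = 4.11% + 2.6786 × 6.99% = 22.83%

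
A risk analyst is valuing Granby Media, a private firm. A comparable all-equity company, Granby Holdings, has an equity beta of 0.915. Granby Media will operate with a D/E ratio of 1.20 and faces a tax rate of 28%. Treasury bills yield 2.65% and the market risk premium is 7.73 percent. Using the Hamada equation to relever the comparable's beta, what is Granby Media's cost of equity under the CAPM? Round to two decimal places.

β_L = β_U × [1 + (1 − t)(D/E)] = 0.915 × [1 + (1 − 0.28) × 1.20]
    = 0.915 × [1 + 0.72 × 1.20] = 0.915 × 1.8640 = 1.7056
E(R) = R_f + β_L × MRP = 2.65% + 1.7056 × 7.73% = 15.83%

15.83%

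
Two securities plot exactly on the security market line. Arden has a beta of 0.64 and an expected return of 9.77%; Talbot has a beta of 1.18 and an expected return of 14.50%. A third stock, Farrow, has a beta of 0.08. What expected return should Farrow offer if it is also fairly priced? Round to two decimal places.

MRP (SML slope) = (14.50% − 9.77%) / (1.18 − 0.64) = 4.73% / 0.54 = 8.7593%
R_f (intercept) = 9.77% − 0.64 × 8.7593% = 4.1640%
E(R_Farrow) = R_f + β × MRP = 4.1640% + 0.08 × 8.7593% = 4.86%

4.86%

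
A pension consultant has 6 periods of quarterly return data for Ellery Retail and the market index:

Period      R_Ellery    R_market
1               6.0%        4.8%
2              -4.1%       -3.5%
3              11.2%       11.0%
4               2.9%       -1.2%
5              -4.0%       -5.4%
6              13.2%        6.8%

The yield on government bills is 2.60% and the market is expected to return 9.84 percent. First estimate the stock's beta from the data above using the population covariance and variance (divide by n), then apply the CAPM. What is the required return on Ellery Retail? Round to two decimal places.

10.35%

Mean R_i = (6.0 − 4.1 + 11.2 + 2.9 − 4.0 + 13.2) / 6 = 4.2000%
Mean R_m = (4.8 − 3.5 + 11.0 − 1.2 − 5.4 + 6.8) / 6 = 2.0833%
Σ(R_i − R̄_i)(R_m − R̄_m) = 221.7300  ⇒  Cov = 221.7300 / 6 = 36.9550
Σ(R_m − R̄_m)² = 207.0883  ⇒  Var(R_m) = 207.0883 / 6 = 34.5147
β = Cov / Var(R_m) = 36.9550 / 34.5147 = 1.0707
MRP = 9.84% − 2.60% = 7.24%
E(R) = R_f + β × MRP = 2.60% + 1.0707 × 7.24% = 10.35%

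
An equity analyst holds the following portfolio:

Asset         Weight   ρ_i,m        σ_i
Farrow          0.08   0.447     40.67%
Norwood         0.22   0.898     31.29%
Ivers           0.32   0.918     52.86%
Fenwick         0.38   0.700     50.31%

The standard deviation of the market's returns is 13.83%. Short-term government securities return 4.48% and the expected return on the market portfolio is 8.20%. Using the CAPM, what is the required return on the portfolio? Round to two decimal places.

β_Farrow = 0.447 × 40.67% / 13.83% = 1.3145
β_Norwood = 0.898 × 31.29% / 13.83% = 2.0317
β_Ivers = 0.918 × 52.86% / 13.83% = 3.5087
β_Fenwick = 0.700 × 50.31% / 13.83% = 2.5464
β_P = Σ w_i β_i = 0.08×1.3145 + 0.22×2.0317 + 0.32×3.5087 + 0.38×2.5464 = 2.6426
MRP = 8.20% − 4.48% = 3.72%
E(R_P) = R_f + β_P × MRP = 4.48% + 2.6426 × 3.72% = 14.31%

14.31%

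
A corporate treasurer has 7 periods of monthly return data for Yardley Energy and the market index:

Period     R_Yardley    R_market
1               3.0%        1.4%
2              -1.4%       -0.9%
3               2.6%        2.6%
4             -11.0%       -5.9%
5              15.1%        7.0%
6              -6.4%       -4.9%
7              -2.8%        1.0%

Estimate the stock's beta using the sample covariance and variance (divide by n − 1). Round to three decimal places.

1.787

Mean R_i = (3.0 − 1.4 + 2.6 − 11.0 + 15.1 − 6.4 − 2.8) / 7 = -0.1286%
Mean R_m = (1.4 − 0.9 + 2.6 − 5.9 + 7.0 − 4.9 + 1.0) / 7 = 0.0429%
Σ(R_i − R̄_i)(R_m − R̄_m) = 211.4186  ⇒  Cov = 211.4186 / 6 = 35.2364
Σ(R_m − R̄_m)² = 118.3371  ⇒  Var(R_m) = 118.3371 / 6 = 19.7229
β = Cov / Var(R_m) = 35.2364 / 19.7229 = 1.7866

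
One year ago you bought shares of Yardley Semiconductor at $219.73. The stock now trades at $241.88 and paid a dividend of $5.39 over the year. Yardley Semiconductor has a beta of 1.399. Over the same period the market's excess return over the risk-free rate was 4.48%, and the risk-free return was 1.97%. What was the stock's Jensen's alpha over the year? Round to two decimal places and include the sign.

Realised HPR = (P1 + D1 − P0) / P0 = (241.88 + 5.39 − 219.73) / 219.73 = 27.54 / 219.73 = 12.5336%
CAPM required = R_f + β·MRP = 1.97% + 1.399 × 4.48% = 8.23752%
α = realised − required = 12.5336% − 8.23752% = +4.30%

+4.30%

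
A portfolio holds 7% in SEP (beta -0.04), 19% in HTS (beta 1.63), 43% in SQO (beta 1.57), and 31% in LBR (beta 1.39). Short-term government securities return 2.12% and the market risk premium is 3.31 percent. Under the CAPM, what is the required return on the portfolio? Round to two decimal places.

6.80%

β_P = Σ w_i β_i = 0.07×-0.04 + 0.19×1.63 + 0.43×1.57 + 0.31×1.39 = 1.4129
E(R_P) = R_f + β_P × MRP = 2.12% + 1.4129 × 3.31% = 6.80%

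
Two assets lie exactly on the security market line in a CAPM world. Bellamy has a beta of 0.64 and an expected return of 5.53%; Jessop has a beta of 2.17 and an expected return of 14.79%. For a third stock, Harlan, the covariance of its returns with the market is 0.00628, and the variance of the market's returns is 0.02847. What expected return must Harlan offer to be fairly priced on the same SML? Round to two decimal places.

2.99%

MRP = (14.79% − 5.53%) / (2.17 − 0.64) = 6.0523%
R_f = 5.53% − 0.64 × 6.0523% = 1.6565%
β_Harlan = Cov / Var(R_m) = 0.00628 / 0.02847 = 0.2206
E(R_Harlan) = R_f + β × MRP = 1.6565% + 0.2206 × 6.0523% = 2.99%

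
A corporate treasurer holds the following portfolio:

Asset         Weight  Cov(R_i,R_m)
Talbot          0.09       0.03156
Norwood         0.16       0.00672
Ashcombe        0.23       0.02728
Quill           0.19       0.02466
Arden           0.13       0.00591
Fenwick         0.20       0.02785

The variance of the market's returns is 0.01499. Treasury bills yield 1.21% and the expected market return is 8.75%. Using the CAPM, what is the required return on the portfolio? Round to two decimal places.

11.88%

β_Talbot = 0.03156 / 0.01499 = 2.1054
β_Norwood = 0.00672 / 0.01499 = 0.4483
β_Ashcombe = 0.02728 / 0.01499 = 1.8199
β_Quill = 0.02466 / 0.01499 = 1.6451
β_Arden = 0.00591 / 0.01499 = 0.3943
β_Fenwick = 0.02785 / 0.01499 = 1.8579
β_P = Σ w_i β_i = 0.09×2.1054 + 0.16×0.4483 + 0.23×1.8199 + 0.19×1.6451 + 0.13×0.3943 + 0.20×1.8579 = 1.4152
MRP = 8.75% − 1.21% = 7.54%
E(R_P) = R_f + β_P × MRP = 1.21% + 1.4152 × 7.54% = 11.88%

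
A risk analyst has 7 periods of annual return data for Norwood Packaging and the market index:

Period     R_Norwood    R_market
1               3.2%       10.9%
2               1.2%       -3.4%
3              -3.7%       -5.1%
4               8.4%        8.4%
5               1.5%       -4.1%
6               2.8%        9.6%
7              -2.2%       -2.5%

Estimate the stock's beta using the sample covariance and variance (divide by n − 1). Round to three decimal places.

Mean R_i = (3.2 + 1.2 − 3.7 + 8.4 + 1.5 + 2.8 − 2.2) / 7 = 1.6000%
Mean R_m = (10.9 − 3.4 − 5.1 + 8.4 − 4.1 + 9.6 − 2.5) / 7 = 1.9714%
Σ(R_i − R̄_i)(R_m − R̄_m) = 124.3800  ⇒  Cov = 124.3800 / 6 = 20.7300
Σ(R_m − R̄_m)² = 314.9543  ⇒  Var(R_m) = 314.9543 / 6 = 52.4924
β = Cov / Var(R_m) = 20.7300 / 52.4924 = 0.3949

0.395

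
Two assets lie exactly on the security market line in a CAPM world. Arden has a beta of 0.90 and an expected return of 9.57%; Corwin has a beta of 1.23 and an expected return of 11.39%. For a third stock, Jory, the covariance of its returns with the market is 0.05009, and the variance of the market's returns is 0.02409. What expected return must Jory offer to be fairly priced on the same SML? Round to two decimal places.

16.07%

MRP = (11.39% − 9.57%) / (1.23 − 0.90) = 5.5152%
R_f = 9.57% − 0.90 × 5.5152% = 4.6063%
β_Jory = Cov / Var(R_m) = 0.05009 / 0.02409 = 2.0793
E(R_Jory) = R_f + β × MRP = 4.6063% + 2.0793 × 5.5152% = 16.07%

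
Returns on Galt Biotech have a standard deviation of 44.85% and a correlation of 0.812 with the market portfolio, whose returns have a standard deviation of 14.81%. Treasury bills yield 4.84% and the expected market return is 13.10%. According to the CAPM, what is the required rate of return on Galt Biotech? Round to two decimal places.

β = ρ × σ_i / σ_m = 0.812 × 44.85% / 14.81% = 2.4590
MRP = 13.10% − 4.84% = 8.26%
E(R) = 4.84% + 2.4590 × 8.26% = 25.15%

25.15%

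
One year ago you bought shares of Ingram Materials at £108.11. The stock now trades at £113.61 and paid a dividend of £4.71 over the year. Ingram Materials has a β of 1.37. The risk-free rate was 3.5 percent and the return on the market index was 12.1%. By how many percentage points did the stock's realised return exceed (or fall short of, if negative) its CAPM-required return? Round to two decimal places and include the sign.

-5.84%

Realised HPR = (P1 + D1 − P0) / P0 = (113.61 + 4.71 − 108.11) / 108.11 = 10.21 / 108.11 = 9.4441%
MRP = 12.1% − 3.5% = 8.60%
CAPM required = R_f + β·MRP = 3.5% + 1.37 × 8.6% = 15.2820%
α = realised − required = 9.4441% − 15.2820% = -5.84%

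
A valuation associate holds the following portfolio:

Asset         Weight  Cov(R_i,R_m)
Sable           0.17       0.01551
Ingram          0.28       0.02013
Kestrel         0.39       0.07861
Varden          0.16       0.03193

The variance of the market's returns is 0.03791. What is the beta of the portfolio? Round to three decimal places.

β_Sable = 0.01551 / 0.03791 = 0.4091
β_Ingram = 0.02013 / 0.03791 = 0.5310
β_Kestrel = 0.07861 / 0.03791 = 2.0736
β_Varden = 0.03193 / 0.03791 = 0.8423
β_P = Σ w_i β_i = 0.17×0.4091 + 0.28×0.5310 + 0.39×2.0736 + 0.16×0.8423 = 1.1617

1.162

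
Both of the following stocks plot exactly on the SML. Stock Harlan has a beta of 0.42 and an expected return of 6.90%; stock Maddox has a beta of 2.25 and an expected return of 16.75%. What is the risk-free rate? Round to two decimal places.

4.64%

Both satisfy E(R) = R_f + β·MRP, so the slope of the SML is
MRP = (16.75% − 6.90%) / (2.25 − 0.42) = 9.85% / 1.83 = 5.3825%
R_f = E(R_Harlan) − β_Harlan·MRP = 6.90% − 0.42 × 5.3825% = 4.6394%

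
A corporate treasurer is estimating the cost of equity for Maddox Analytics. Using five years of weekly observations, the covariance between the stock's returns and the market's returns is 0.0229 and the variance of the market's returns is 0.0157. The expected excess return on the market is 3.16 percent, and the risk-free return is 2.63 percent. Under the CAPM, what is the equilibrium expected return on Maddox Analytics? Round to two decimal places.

7.24%

β = Cov(R_i, R_m) / Var(R_m) = 0.0229 / 0.0157 = 1.4586
E(R) = R_f + β × MRP = 2.63% + 1.4586 × 3.16% = 7.24%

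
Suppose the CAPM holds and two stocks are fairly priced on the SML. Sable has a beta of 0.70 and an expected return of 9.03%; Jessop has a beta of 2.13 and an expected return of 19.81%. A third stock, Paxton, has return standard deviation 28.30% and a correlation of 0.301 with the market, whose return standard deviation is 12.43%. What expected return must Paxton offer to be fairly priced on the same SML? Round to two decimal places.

MRP = (19.81% − 9.03%) / (2.13 − 0.70) = 7.5385%
R_f = 9.03% − 0.70 × 7.5385% = 3.7531%
β_Paxton = ρ·σ_i/σ_m = 0.301 × 28.30 / 12.43 = 0.6853
E(R_Paxton) = R_f + β × MRP = 3.7531% + 0.6853 × 7.5385% = 8.92%

8.92%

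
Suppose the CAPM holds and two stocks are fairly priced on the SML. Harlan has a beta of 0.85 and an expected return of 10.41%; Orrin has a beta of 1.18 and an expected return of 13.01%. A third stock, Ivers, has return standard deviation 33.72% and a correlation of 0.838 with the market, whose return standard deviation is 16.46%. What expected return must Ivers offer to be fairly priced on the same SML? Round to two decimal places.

17.24%

MRP = (13.01% − 10.41%) / (1.18 − 0.85) = 7.8788%
R_f = 10.41% − 0.85 × 7.8788% = 3.7130%
β_Ivers = ρ·σ_i/σ_m = 0.838 × 33.72 / 16.46 = 1.7167
E(R_Ivers) = R_f + β × MRP = 3.7130% + 1.7167 × 7.8788% = 17.24%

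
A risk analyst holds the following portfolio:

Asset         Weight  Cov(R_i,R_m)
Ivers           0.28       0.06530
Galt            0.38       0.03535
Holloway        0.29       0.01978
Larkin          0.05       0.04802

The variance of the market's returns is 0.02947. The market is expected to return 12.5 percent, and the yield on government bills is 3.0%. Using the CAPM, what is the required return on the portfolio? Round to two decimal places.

15.85%

β_Ivers = 0.06530 / 0.02947 = 2.2158
β_Galt = 0.03535 / 0.02947 = 1.1995
β_Holloway = 0.01978 / 0.02947 = 0.6712
β_Larkin = 0.04802 / 0.02947 = 1.6295
β_P = Σ w_i β_i = 0.28×2.2158 + 0.38×1.1995 + 0.29×0.6712 + 0.05×1.6295 = 1.3524
MRP = 12.5% − 3.0% = 9.50%
E(R_P) = R_f + β_P × MRP = 3.0% + 1.3524 × 9.5% = 15.85%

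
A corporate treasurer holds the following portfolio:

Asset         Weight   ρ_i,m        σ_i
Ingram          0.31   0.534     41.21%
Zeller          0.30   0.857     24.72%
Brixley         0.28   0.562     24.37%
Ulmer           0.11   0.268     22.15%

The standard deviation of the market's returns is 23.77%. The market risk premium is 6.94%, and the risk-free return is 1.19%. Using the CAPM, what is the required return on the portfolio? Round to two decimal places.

6.35%

β_Ingram = 0.534 × 41.21% / 23.77% = 0.9258
β_Zeller = 0.857 × 24.72% / 23.77% = 0.8913
β_Brixley = 0.562 × 24.37% / 23.77% = 0.5762
β_Ulmer = 0.268 × 22.15% / 23.77% = 0.2497
β_P = Σ w_i β_i = 0.31×0.9258 + 0.30×0.8913 + 0.28×0.5762 + 0.11×0.2497 = 0.7432
E(R_P) = R_f + β_P × MRP = 1.19% + 0.7432 × 6.94% = 6.35%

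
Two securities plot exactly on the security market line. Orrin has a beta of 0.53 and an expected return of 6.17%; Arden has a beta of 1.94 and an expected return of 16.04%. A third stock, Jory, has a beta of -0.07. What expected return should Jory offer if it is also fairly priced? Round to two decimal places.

1.97%

MRP (SML slope) = (16.04% − 6.17%) / (1.94 − 0.53) = 9.87% / 1.41 = 7.0000%
R_f (intercept) = 6.17% − 0.53 × 7.0000% = 2.4600%
E(R_Jory) = R_f + β × MRP = 2.4600% + -0.07 × 7.0000% = 1.97%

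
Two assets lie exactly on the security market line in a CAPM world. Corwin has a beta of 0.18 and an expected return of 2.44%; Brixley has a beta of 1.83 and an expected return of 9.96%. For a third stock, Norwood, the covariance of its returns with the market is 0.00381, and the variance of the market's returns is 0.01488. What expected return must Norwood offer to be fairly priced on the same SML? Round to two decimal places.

MRP = (9.96% − 2.44%) / (1.83 − 0.18) = 4.5576%
R_f = 2.44% − 0.18 × 4.5576% = 1.6196%
β_Norwood = Cov / Var(R_m) = 0.00381 / 0.01488 = 0.2560
E(R_Norwood) = R_f + β × MRP = 1.6196% + 0.2560 × 4.5576% = 2.79%

2.79%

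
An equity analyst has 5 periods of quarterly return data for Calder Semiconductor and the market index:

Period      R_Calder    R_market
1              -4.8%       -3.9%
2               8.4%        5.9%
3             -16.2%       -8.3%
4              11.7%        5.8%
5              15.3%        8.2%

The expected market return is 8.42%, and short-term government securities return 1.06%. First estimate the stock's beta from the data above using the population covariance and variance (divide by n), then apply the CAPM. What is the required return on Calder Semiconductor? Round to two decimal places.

Mean R_i = (-4.8 + 8.4 − 16.2 + 11.7 + 15.3) / 5 = 2.8800%
Mean R_m = (-3.9 + 5.9 − 8.3 + 5.8 + 8.2) / 5 = 1.5400%
Σ(R_i − R̄_i)(R_m − R̄_m) = 373.8840  ⇒  Cov = 373.8840 / 5 = 74.7768
Σ(R_m − R̄_m)² = 207.9320  ⇒  Var(R_m) = 207.9320 / 5 = 41.5864
β = Cov / Var(R_m) = 74.7768 / 41.5864 = 1.7981
MRP = 8.42% − 1.06% = 7.36%
E(R) = R_f + β × MRP = 1.06% + 1.7981 × 7.36% = 14.29%

14.29%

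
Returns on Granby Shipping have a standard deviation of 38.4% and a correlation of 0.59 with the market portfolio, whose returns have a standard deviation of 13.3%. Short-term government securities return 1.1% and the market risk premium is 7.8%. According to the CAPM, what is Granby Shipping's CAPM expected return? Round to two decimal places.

14.39%

β = ρ × σ_i / σ_m = 0.59 × 38.4% / 13.3% = 1.7035
E(R) = 1.1% + 1.7035 × 7.8% = 14.39%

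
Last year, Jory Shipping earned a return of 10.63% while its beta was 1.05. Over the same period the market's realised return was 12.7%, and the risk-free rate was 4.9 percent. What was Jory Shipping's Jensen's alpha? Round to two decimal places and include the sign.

Market excess return = 12.7% − 4.9% = 7.80%
CAPM benchmark = R_f + β(R_m − R_f) = 4.9% + 1.05 × 7.8% = 13.0900%
α = actual − benchmark = 10.63% − 13.0900% = -2.46%

-2.46%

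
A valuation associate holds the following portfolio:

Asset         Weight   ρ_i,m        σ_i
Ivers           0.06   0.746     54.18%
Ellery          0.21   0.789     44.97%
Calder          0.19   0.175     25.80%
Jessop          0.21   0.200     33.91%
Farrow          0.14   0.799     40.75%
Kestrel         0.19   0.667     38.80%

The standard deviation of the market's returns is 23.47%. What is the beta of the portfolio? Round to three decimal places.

0.922

β_Ivers = 0.746 × 54.18% / 23.47% = 1.7221
β_Ellery = 0.789 × 44.97% / 23.47% = 1.5118
β_Calder = 0.175 × 25.80% / 23.47% = 0.1924
β_Jessop = 0.200 × 33.91% / 23.47% = 0.2890
β_Farrow = 0.799 × 40.75% / 23.47% = 1.3873
β_Kestrel = 0.667 × 38.80% / 23.47% = 1.1027
β_P = Σ w_i β_i = 0.06×1.7221 + 0.21×1.5118 + 0.19×0.1924 + 0.21×0.2890 + 0.14×1.3873 + 0.19×1.1027 = 0.9218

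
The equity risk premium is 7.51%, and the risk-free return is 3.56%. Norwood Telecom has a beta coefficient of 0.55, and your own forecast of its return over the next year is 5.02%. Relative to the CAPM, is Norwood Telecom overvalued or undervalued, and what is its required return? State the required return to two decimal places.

Overvalued; required return 7.69%

Required return = R_f + β·MRP = 3.56% + 0.55 × 7.51% = 7.69%
Forecast 5.02% < required 7.69% → the stock plots below the SML → overvalued.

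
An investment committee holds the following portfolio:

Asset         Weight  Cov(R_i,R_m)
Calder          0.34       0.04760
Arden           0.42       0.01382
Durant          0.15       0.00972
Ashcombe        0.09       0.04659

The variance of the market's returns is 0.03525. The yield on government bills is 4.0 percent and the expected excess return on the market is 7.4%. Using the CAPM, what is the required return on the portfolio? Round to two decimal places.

β_Calder = 0.04760 / 0.03525 = 1.3504
β_Arden = 0.01382 / 0.03525 = 0.3921
β_Durant = 0.00972 / 0.03525 = 0.2757
β_Ashcombe = 0.04659 / 0.03525 = 1.3217
β_P = Σ w_i β_i = 0.34×1.3504 + 0.42×0.3921 + 0.15×0.2757 + 0.09×1.3217 = 0.7841
E(R_P) = R_f + β_P × MRP = 4.0% + 0.7841 × 7.4% = 9.80%

9.80%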